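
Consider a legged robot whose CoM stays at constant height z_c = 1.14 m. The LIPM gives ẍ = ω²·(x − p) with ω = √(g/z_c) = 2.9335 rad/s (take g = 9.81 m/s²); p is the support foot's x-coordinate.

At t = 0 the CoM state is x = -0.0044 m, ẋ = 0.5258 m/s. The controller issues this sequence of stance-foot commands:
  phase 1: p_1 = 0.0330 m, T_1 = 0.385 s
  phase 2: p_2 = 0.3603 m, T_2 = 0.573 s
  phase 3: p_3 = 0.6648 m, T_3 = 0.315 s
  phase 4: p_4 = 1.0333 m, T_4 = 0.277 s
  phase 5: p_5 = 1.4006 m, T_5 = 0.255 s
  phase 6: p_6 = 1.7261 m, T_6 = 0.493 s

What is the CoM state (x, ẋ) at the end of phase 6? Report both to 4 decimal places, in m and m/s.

phase 1: p=0.0330, T=0.385, ωT=1.129398, cosh=1.708510, sinh=1.385282; start (x,ẋ)=(-0.004400, 0.525800) → end (x,ẋ)=(0.217399, 0.746351)
phase 2: p=0.3603, T=0.573, ωT=1.680895, cosh=2.778285, sinh=2.592078; start (x,ẋ)=(0.217399, 0.746351) → end (x,ẋ)=(0.622767, 0.986980)
phase 3: p=0.6648, T=0.315, ωT=0.924053, cosh=1.458194, sinh=1.061286; start (x,ẋ)=(0.622767, 0.986980) → end (x,ẋ)=(0.960579, 1.308347)
phase 4: p=1.0333, T=0.277, ωT=0.812580, cosh=1.348713, sinh=0.905001; start (x,ẋ)=(0.960579, 1.308347) → end (x,ẋ)=(1.338853, 1.571524)
phase 5: p=1.4006, T=0.255, ωT=0.748043, cosh=1.293076, sinh=0.819784; start (x,ẋ)=(1.338853, 1.571524) → end (x,ẋ)=(1.759927, 1.883607)
phase 6: p=1.7261, T=0.493, ωT=1.446215, cosh=2.241235, sinh=2.005776; start (x,ẋ)=(1.759927, 1.883607) → end (x,ẋ)=(3.089828, 4.420645)

x = 3.0898, ẋ = 4.4206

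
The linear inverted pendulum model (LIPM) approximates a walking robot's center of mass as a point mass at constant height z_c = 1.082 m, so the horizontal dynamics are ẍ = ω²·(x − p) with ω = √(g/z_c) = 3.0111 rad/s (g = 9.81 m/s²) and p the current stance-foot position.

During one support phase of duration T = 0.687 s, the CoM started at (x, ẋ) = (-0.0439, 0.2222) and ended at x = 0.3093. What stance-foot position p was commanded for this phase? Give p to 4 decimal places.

p = -0.0657

ωT = 3.0111·0.687 = 2.068626; cosh(ωT) = 4.020149, sinh(ωT) = 3.893790
x(T) = p + (x₀−p)·cosh(ωT) + (ẋ₀/ω)·sinh(ωT) ⇒ p·(1 − cosh) = x(T) − x₀·cosh − (ẋ₀/ω)·sinh
numerator   = 0.3093 − (-0.0439)·4.020149 − (0.2222/3.0111)·3.893790 = 0.198448
denominator = 1 − 4.020149 = -3.020149
p = 0.198448 / -3.020149 = -0.0657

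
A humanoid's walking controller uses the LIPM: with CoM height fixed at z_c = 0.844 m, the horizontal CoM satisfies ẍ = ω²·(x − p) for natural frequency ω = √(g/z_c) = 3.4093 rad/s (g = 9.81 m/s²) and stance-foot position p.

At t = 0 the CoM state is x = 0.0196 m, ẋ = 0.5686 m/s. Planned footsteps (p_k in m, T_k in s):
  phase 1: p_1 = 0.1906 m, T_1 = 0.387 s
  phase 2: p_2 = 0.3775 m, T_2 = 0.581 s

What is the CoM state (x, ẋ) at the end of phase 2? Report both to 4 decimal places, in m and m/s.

x = -0.3762, ẋ = -2.4393

phase 1: p=0.1906, T=0.387, ωT=1.319399, cosh=2.004234, sinh=1.736938; start (x,ẋ)=(0.019600, 0.568600) → end (x,ẋ)=(0.137561, 0.126989)
phase 2: p=0.3775, T=0.581, ωT=1.980803, cosh=3.693261, sinh=3.555303; start (x,ẋ)=(0.137561, 0.126989) → end (x,ẋ)=(-0.376230, -2.439318)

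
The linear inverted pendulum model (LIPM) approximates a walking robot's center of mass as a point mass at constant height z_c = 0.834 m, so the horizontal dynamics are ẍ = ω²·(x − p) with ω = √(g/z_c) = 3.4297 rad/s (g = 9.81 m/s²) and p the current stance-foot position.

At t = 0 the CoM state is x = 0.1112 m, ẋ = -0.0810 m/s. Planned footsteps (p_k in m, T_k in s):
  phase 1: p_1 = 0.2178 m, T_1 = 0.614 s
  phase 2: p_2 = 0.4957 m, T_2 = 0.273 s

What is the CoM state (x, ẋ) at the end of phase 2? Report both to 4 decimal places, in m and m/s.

phase 1: p=0.2178, T=0.614, ωT=2.105836, cosh=4.167855, sinh=4.046111; start (x,ẋ)=(0.111200, -0.081000) → end (x,ẋ)=(-0.322051, -1.816879)
phase 2: p=0.4957, T=0.273, ωT=0.936308, cosh=1.471310, sinh=1.079237; start (x,ẋ)=(-0.322051, -1.816879) → end (x,ẋ)=(-1.279190, -5.700066)

x = -1.2792, ẋ = -5.7001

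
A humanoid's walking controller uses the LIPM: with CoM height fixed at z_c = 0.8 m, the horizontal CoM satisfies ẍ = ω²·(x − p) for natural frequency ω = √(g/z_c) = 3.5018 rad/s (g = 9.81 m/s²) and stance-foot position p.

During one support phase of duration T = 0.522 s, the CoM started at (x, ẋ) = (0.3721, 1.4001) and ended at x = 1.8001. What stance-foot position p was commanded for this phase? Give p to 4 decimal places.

p = 0.2733

ωT = 3.5018·0.522 = 1.827940; cosh(ωT) = 3.190900, sinh(ωT) = 3.030156
x(T) = p + (x₀−p)·cosh(ωT) + (ẋ₀/ω)·sinh(ωT) ⇒ p·(1 − cosh) = x(T) − x₀·cosh − (ẋ₀/ω)·sinh
numerator   = 1.8001 − (0.3721)·3.190900 − (1.4001/3.5018)·3.030156 = -0.598760
denominator = 1 − 3.190900 = -2.190900
p = -0.598760 / -2.190900 = 0.2733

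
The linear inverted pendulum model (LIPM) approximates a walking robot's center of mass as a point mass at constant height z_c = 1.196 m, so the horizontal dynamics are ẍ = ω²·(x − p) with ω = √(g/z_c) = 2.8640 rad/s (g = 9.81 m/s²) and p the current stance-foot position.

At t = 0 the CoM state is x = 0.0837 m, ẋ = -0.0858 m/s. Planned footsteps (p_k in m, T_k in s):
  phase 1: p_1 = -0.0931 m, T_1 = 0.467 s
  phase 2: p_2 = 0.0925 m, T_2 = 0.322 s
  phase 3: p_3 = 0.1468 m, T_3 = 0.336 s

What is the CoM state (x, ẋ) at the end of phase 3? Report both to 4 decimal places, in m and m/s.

x = 1.2857, ẋ = 3.3785

phase 1: p=-0.0931, T=0.467, ωT=1.337488, cosh=2.035983, sinh=1.773479; start (x,ẋ)=(0.083700, -0.085800) → end (x,ẋ)=(0.213732, 0.723323)
phase 2: p=0.0925, T=0.322, ωT=0.922208, cosh=1.456239, sinh=1.058598; start (x,ẋ)=(0.213732, 0.723323) → end (x,ẋ)=(0.536399, 1.420884)
phase 3: p=0.1468, T=0.336, ωT=0.962304, cosh=1.499866, sinh=1.117855; start (x,ẋ)=(0.536399, 1.420884) → end (x,ẋ)=(1.285735, 3.378450)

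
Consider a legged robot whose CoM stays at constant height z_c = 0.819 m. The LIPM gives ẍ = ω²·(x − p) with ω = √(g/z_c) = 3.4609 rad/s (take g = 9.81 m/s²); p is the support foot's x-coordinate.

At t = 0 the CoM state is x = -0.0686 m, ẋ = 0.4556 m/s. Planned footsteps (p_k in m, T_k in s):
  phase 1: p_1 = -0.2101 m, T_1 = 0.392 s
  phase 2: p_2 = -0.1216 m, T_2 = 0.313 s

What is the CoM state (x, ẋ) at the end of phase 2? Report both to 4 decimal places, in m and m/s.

phase 1: p=-0.2101, T=0.392, ωT=1.356673, cosh=2.070384, sinh=1.812868; start (x,ẋ)=(-0.068600, 0.455600) → end (x,ẋ)=(0.321509, 1.831060)
phase 2: p=-0.1216, T=0.313, ωT=1.083262, cosh=1.646395, sinh=1.307905; start (x,ẋ)=(0.321509, 1.831060) → end (x,ẋ)=(1.299906, 5.020392)

x = 1.2999, ẋ = 5.0204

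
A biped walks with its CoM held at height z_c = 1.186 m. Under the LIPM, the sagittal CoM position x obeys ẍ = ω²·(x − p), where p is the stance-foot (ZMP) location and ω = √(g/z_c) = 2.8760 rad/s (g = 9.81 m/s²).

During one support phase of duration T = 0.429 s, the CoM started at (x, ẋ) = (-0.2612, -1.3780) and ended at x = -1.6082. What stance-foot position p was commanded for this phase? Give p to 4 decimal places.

p = 0.4273

ωT = 2.8760·0.429 = 1.233804; cosh(ωT) = 1.862726, sinh(ωT) = 1.571543
x(T) = p + (x₀−p)·cosh(ωT) + (ẋ₀/ω)·sinh(ωT) ⇒ p·(1 − cosh) = x(T) − x₀·cosh − (ẋ₀/ω)·sinh
numerator   = -1.6082 − (-0.2612)·1.862726 − (-1.3780/2.8760)·1.571543 = -0.368671
denominator = 1 − 1.862726 = -0.862726
p = -0.368671 / -0.862726 = 0.4273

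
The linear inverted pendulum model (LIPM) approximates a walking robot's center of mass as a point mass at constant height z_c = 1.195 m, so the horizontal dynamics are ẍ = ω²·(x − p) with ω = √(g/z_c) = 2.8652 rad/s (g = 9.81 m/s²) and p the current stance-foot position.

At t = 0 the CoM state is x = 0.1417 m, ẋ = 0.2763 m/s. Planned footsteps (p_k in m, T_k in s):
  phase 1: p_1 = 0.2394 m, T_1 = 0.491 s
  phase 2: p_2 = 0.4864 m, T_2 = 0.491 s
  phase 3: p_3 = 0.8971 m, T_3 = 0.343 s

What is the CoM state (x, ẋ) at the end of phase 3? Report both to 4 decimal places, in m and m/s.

phase 1: p=0.2394, T=0.491, ωT=1.406813, cosh=2.163923, sinh=1.919000; start (x,ẋ)=(0.141700, 0.276300) → end (x,ẋ)=(0.213040, 0.060706)
phase 2: p=0.4864, T=0.491, ωT=1.406813, cosh=2.163923, sinh=1.919000; start (x,ẋ)=(0.213040, 0.060706) → end (x,ẋ)=(-0.064472, -1.371659)
phase 3: p=0.8971, T=0.343, ωT=0.982764, cosh=1.523053, sinh=1.148777; start (x,ẋ)=(-0.064472, -1.371659) → end (x,ẋ)=(-1.117379, -5.254099)

x = -1.1174, ẋ = -5.2541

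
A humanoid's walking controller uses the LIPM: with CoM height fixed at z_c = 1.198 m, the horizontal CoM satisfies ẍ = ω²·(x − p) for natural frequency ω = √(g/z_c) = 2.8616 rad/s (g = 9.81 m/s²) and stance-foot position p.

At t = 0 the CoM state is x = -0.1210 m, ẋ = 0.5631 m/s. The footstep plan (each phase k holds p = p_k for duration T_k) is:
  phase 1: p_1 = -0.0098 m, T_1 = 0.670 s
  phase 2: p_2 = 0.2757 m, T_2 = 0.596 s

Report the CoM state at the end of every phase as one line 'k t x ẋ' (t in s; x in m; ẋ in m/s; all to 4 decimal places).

1 0.6700 0.2586 0.8977
2 1.2660 1.0620 2.4221

phase 1: p=-0.0098, T=0.670, ωT=1.917272, cosh=3.474692, sinh=3.327684; start (x,ẋ)=(-0.121000, 0.563100) → end (x,ẋ)=(0.258629, 0.897697)
phase 2: p=0.2757, T=0.596, ωT=1.705514, cosh=2.842945, sinh=2.661266; start (x,ẋ)=(0.258629, 0.897697) → end (x,ẋ)=(1.062021, 2.422102)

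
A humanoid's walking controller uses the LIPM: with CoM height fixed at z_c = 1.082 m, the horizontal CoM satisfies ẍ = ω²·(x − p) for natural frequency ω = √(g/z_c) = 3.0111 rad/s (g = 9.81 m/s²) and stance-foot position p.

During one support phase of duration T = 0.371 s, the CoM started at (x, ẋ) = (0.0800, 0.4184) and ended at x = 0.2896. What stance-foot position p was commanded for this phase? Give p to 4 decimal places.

ωT = 3.0111·0.371 = 1.117118; cosh(ωT) = 1.691628, sinh(ωT) = 1.364406
x(T) = p + (x₀−p)·cosh(ωT) + (ẋ₀/ω)·sinh(ωT) ⇒ p·(1 − cosh) = x(T) − x₀·cosh − (ẋ₀/ω)·sinh
numerator   = 0.2896 − (0.0800)·1.691628 − (0.4184/3.0111)·1.364406 = -0.035318
denominator = 1 − 1.691628 = -0.691628
p = -0.035318 / -0.691628 = 0.0511

p = 0.0511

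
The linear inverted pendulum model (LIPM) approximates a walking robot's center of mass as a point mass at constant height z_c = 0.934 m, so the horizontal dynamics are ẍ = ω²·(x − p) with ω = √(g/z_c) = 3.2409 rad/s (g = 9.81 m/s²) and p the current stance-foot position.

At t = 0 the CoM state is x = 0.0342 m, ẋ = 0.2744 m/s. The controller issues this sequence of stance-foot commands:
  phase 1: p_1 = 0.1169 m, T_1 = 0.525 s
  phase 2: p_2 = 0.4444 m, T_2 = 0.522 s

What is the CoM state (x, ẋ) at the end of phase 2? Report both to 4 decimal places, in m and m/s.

x = -0.4483, ẋ = -2.6794

phase 1: p=0.1169, T=0.525, ωT=1.701472, cosh=2.832214, sinh=2.649799; start (x,ẋ)=(0.034200, 0.274400) → end (x,ẋ)=(0.107029, 0.066954)
phase 2: p=0.4444, T=0.522, ωT=1.691750, cosh=2.806584, sinh=2.622388; start (x,ẋ)=(0.107029, 0.066954) → end (x,ẋ)=(-0.448285, -2.679372)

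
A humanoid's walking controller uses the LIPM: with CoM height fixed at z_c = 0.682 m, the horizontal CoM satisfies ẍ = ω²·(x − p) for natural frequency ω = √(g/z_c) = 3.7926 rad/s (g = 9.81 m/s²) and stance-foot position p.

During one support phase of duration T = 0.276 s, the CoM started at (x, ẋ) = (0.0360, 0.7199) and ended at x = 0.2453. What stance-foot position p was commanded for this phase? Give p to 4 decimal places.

ωT = 3.7926·0.276 = 1.046758; cosh(ωT) = 1.599737, sinh(ωT) = 1.248663
x(T) = p + (x₀−p)·cosh(ωT) + (ẋ₀/ω)·sinh(ωT) ⇒ p·(1 − cosh) = x(T) − x₀·cosh − (ẋ₀/ω)·sinh
numerator   = 0.2453 − (0.0360)·1.599737 − (0.7199/3.7926)·1.248663 = -0.049308
denominator = 1 − 1.599737 = -0.599737
p = -0.049308 / -0.599737 = 0.0822

p = 0.0822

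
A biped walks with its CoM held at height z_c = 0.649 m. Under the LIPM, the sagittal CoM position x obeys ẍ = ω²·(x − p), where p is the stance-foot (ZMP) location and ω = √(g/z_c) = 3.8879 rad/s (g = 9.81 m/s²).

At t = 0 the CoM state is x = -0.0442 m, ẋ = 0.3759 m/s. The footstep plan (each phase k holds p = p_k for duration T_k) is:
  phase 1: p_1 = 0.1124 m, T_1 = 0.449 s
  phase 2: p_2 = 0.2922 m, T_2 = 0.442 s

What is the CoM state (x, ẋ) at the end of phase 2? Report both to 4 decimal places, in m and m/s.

x = -1.1863, ẋ = -5.5919

phase 1: p=0.1124, T=0.449, ωT=1.745667, cosh=2.952126, sinh=2.777597; start (x,ẋ)=(-0.044200, 0.375900) → end (x,ẋ)=(-0.081352, -0.581422)
phase 2: p=0.2922, T=0.442, ωT=1.718452, cosh=2.877616, sinh=2.698273; start (x,ẋ)=(-0.081352, -0.581422) → end (x,ẋ)=(-1.186257, -5.591901)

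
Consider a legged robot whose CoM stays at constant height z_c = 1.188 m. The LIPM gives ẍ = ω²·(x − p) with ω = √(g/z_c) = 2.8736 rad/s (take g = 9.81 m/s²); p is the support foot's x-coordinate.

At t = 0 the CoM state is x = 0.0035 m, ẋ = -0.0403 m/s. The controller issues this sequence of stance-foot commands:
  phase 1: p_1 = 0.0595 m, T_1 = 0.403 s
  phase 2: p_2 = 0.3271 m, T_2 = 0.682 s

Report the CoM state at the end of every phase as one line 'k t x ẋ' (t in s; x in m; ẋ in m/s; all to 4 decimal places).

phase 1: p=0.0595, T=0.403, ωT=1.158061, cosh=1.748924, sinh=1.434829; start (x,ẋ)=(0.003500, -0.040300) → end (x,ẋ)=(-0.058562, -0.301377)
phase 2: p=0.3271, T=0.682, ωT=1.959795, cosh=3.619380, sinh=3.478493; start (x,ẋ)=(-0.058562, -0.301377) → end (x,ẋ)=(-1.433574, -4.945797)

1 0.4030 -0.0586 -0.3014
2 1.0850 -1.4336 -4.9458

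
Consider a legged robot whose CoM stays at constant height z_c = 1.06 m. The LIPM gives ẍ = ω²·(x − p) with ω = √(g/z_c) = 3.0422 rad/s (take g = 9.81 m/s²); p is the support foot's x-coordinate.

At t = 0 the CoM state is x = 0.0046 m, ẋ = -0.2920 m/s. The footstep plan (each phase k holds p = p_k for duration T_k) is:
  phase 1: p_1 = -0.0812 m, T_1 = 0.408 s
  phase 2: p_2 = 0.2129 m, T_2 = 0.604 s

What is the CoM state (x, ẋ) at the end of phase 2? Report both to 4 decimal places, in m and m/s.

phase 1: p=-0.0812, T=0.408, ωT=1.241218, cosh=1.874428, sinh=1.585396; start (x,ẋ)=(0.004600, -0.292000) → end (x,ẋ)=(-0.072545, -0.133512)
phase 2: p=0.2129, T=0.604, ωT=1.837489, cosh=3.219981, sinh=3.060765; start (x,ẋ)=(-0.072545, -0.133512) → end (x,ẋ)=(-0.840555, -3.087818)

x = -0.8406, ẋ = -3.0878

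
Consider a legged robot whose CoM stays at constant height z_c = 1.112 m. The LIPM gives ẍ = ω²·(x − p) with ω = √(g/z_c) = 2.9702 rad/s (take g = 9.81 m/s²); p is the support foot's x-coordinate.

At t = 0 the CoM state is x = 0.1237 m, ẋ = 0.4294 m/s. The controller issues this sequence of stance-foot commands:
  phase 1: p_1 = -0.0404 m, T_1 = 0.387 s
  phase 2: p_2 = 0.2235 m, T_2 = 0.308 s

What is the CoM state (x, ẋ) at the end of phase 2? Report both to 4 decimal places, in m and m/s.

phase 1: p=-0.0404, T=0.387, ωT=1.149467, cosh=1.736658, sinh=1.419853; start (x,ẋ)=(0.123700, 0.429400) → end (x,ẋ)=(0.449853, 1.437771)
phase 2: p=0.2235, T=0.308, ωT=0.914822, cosh=1.448459, sinh=1.047871; start (x,ẋ)=(0.449853, 1.437771) → end (x,ẋ)=(1.058601, 2.787050)

x = 1.0586, ẋ = 2.7871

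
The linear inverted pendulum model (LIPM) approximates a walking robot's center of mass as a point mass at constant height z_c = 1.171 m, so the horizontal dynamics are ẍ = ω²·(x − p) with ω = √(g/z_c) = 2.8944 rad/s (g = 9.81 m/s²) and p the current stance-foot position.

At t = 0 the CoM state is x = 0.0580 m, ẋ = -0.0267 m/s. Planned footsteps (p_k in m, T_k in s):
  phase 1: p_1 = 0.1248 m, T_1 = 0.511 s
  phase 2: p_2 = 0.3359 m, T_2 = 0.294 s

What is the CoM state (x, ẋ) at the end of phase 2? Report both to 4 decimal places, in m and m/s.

x = -0.3498, ẋ = -1.7077

phase 1: p=0.1248, T=0.511, ωT=1.479038, cosh=2.308290, sinh=2.080433; start (x,ẋ)=(0.058000, -0.026700) → end (x,ẋ)=(-0.048585, -0.463875)
phase 2: p=0.3359, T=0.294, ωT=0.850954, cosh=1.384443, sinh=0.957436; start (x,ẋ)=(-0.048585, -0.463875) → end (x,ẋ)=(-0.349843, -1.707694)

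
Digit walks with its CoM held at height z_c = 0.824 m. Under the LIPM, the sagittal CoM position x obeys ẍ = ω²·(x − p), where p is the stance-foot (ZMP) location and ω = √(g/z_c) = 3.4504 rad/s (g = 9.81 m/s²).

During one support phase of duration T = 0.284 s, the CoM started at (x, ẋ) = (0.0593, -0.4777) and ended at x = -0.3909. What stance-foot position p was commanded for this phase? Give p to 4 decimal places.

ωT = 3.4504·0.284 = 0.979914; cosh(ωT) = 1.519785, sinh(ωT) = 1.144441
x(T) = p + (x₀−p)·cosh(ωT) + (ẋ₀/ω)·sinh(ωT) ⇒ p·(1 − cosh) = x(T) − x₀·cosh − (ẋ₀/ω)·sinh
numerator   = -0.3909 − (0.0593)·1.519785 − (-0.4777/3.4504)·1.144441 = -0.322578
denominator = 1 − 1.519785 = -0.519785
p = -0.322578 / -0.519785 = 0.6206

p = 0.6206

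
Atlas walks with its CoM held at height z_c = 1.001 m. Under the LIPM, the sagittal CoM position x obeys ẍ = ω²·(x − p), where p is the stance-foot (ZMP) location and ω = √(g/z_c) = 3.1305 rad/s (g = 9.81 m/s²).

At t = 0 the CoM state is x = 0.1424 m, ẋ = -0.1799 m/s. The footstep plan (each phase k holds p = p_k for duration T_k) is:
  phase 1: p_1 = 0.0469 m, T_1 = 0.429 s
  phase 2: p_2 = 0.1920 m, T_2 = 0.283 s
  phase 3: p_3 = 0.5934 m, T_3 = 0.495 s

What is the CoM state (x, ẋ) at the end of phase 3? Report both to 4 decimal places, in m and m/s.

x = -0.3957, ẋ = -2.8007

phase 1: p=0.0469, T=0.429, ωT=1.342985, cosh=2.045762, sinh=1.784697; start (x,ẋ)=(0.142400, -0.179900) → end (x,ẋ)=(0.139709, 0.165525)
phase 2: p=0.1920, T=0.283, ωT=0.885931, cosh=1.418786, sinh=1.006456; start (x,ẋ)=(0.139709, 0.165525) → end (x,ẋ)=(0.171027, 0.070092)
phase 3: p=0.5934, T=0.495, ωT=1.549597, cosh=2.460954, sinh=2.248620; start (x,ẋ)=(0.171027, 0.070092) → end (x,ẋ)=(-0.395693, -2.800718)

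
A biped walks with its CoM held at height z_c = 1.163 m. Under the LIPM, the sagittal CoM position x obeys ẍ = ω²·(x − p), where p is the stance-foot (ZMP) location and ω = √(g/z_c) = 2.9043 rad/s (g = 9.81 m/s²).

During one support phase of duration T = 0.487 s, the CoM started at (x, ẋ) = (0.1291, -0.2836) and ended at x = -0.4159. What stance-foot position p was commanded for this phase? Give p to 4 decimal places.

p = 0.4312

ωT = 2.9043·0.487 = 1.414394; cosh(ωT) = 2.178533, sinh(ωT) = 1.935460
x(T) = p + (x₀−p)·cosh(ωT) + (ẋ₀/ω)·sinh(ωT) ⇒ p·(1 − cosh) = x(T) − x₀·cosh − (ẋ₀/ω)·sinh
numerator   = -0.4159 − (0.1291)·2.178533 − (-0.2836/2.9043)·1.935460 = -0.508154
denominator = 1 − 2.178533 = -1.178533
p = -0.508154 / -1.178533 = 0.4312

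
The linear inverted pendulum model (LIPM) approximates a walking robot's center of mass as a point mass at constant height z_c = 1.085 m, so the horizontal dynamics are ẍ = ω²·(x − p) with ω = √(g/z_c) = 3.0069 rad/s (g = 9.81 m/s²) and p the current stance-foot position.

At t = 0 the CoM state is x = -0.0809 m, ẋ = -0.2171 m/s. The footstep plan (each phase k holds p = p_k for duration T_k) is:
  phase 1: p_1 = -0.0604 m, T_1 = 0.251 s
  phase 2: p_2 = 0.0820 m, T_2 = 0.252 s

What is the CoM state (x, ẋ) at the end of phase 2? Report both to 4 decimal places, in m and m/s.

phase 1: p=-0.0604, T=0.251, ωT=0.754732, cosh=1.298589, sinh=0.828452; start (x,ẋ)=(-0.080900, -0.217100) → end (x,ẋ)=(-0.146836, -0.332991)
phase 2: p=0.0820, T=0.252, ωT=0.757739, cosh=1.301086, sinh=0.832361; start (x,ẋ)=(-0.146836, -0.332991) → end (x,ẋ)=(-0.307913, -1.005986)

x = -0.3079, ẋ = -1.0060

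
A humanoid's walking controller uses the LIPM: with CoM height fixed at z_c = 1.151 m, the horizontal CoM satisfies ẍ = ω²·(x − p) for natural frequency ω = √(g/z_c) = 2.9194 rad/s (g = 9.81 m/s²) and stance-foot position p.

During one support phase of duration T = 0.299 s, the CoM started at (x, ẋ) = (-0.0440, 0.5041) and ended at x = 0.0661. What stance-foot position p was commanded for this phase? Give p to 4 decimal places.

p = 0.1051

ωT = 2.9194·0.299 = 0.872901; cosh(ωT) = 1.405791, sinh(ωT) = 0.988053
x(T) = p + (x₀−p)·cosh(ωT) + (ẋ₀/ω)·sinh(ωT) ⇒ p·(1 − cosh) = x(T) − x₀·cosh − (ẋ₀/ω)·sinh
numerator   = 0.0661 − (-0.0440)·1.405791 − (0.5041/2.9194)·0.988053 = -0.042655
denominator = 1 − 1.405791 = -0.405791
p = -0.042655 / -0.405791 = 0.1051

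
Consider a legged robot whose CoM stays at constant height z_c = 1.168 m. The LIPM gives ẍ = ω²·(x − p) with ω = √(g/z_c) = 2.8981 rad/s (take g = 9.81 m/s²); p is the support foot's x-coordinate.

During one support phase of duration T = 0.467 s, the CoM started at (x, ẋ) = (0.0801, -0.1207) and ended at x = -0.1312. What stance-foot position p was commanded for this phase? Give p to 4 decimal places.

ωT = 2.8981·0.467 = 1.353413; cosh(ωT) = 2.064485, sinh(ωT) = 1.806128
x(T) = p + (x₀−p)·cosh(ωT) + (ẋ₀/ω)·sinh(ωT) ⇒ p·(1 − cosh) = x(T) − x₀·cosh − (ẋ₀/ω)·sinh
numerator   = -0.1312 − (0.0801)·2.064485 − (-0.1207/2.8981)·1.806128 = -0.221344
denominator = 1 − 2.064485 = -1.064485
p = -0.221344 / -1.064485 = 0.2079

p = 0.2079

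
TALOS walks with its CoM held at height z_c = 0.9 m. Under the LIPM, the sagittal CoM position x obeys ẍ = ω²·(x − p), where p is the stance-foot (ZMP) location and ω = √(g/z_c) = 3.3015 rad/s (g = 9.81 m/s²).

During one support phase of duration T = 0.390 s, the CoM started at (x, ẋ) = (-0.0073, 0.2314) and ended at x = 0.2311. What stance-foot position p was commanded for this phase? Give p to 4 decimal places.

p = -0.1347

ωT = 3.3015·0.390 = 1.287585; cosh(ωT) = 1.949980, sinh(ωT) = 1.674044
x(T) = p + (x₀−p)·cosh(ωT) + (ẋ₀/ω)·sinh(ωT) ⇒ p·(1 − cosh) = x(T) − x₀·cosh − (ẋ₀/ω)·sinh
numerator   = 0.2311 − (-0.0073)·1.949980 − (0.2314/3.3015)·1.674044 = 0.128002
denominator = 1 − 1.949980 = -0.949980
p = 0.128002 / -0.949980 = -0.1347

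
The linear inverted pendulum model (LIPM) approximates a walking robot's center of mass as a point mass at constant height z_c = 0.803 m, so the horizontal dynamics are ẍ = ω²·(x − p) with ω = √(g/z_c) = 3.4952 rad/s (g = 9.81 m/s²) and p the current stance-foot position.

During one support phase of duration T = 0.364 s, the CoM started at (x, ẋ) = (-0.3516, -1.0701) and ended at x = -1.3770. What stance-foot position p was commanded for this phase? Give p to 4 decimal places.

ωT = 3.4952·0.364 = 1.272253; cosh(ωT) = 1.924542, sinh(ωT) = 1.644342
x(T) = p + (x₀−p)·cosh(ωT) + (ẋ₀/ω)·sinh(ωT) ⇒ p·(1 − cosh) = x(T) − x₀·cosh − (ẋ₀/ω)·sinh
numerator   = -1.3770 − (-0.3516)·1.924542 − (-1.0701/3.4952)·1.644342 = -0.196895
denominator = 1 − 1.924542 = -0.924542
p = -0.196895 / -0.924542 = 0.2130

p = 0.2130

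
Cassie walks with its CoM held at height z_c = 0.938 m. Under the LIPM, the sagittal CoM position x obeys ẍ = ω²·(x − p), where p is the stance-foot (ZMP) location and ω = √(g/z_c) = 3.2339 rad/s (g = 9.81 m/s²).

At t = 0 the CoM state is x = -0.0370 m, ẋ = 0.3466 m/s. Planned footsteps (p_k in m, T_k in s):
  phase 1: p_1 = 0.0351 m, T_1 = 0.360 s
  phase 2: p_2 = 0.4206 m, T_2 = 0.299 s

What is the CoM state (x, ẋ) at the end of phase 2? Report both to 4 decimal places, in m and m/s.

phase 1: p=0.0351, T=0.360, ωT=1.164204, cosh=1.757772, sinh=1.445600; start (x,ẋ)=(-0.037000, 0.346600) → end (x,ẋ)=(0.063300, 0.272181)
phase 2: p=0.4206, T=0.299, ωT=0.966936, cosh=1.505060, sinh=1.124814; start (x,ẋ)=(0.063300, 0.272181) → end (x,ẋ)=(-0.022488, -0.890043)

x = -0.0225, ẋ = -0.8900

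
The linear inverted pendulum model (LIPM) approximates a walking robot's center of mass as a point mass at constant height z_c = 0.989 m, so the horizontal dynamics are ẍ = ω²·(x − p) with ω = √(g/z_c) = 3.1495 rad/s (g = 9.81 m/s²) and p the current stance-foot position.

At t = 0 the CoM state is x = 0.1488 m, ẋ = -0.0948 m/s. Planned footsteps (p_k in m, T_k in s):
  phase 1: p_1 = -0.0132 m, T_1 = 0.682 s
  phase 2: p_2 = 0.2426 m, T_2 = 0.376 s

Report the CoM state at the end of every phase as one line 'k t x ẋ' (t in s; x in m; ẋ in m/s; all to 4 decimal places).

1 0.6820 0.5630 1.7442
2 1.0580 1.6354 4.6117

phase 1: p=-0.0132, T=0.682, ωT=2.147959, cosh=4.342038, sinh=4.225316; start (x,ẋ)=(0.148800, -0.094800) → end (x,ẋ)=(0.563028, 1.744211)
phase 2: p=0.2426, T=0.376, ωT=1.184212, cosh=1.787049, sinh=1.481062; start (x,ẋ)=(0.563028, 1.744211) → end (x,ẋ)=(1.635441, 4.611661)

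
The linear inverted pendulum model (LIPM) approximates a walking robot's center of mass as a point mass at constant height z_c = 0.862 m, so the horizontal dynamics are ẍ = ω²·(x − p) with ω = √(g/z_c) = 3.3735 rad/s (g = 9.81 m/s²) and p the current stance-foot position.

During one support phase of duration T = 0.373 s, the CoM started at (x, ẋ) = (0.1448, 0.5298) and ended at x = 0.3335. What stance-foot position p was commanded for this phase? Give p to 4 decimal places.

p = 0.2173

ωT = 3.3735·0.373 = 1.258315; cosh(ωT) = 1.901810, sinh(ωT) = 1.617678
x(T) = p + (x₀−p)·cosh(ωT) + (ẋ₀/ω)·sinh(ωT) ⇒ p·(1 − cosh) = x(T) − x₀·cosh − (ẋ₀/ω)·sinh
numerator   = 0.3335 − (0.1448)·1.901810 − (0.5298/3.3735)·1.617678 = -0.195934
denominator = 1 − 1.901810 = -0.901810
p = -0.195934 / -0.901810 = 0.2173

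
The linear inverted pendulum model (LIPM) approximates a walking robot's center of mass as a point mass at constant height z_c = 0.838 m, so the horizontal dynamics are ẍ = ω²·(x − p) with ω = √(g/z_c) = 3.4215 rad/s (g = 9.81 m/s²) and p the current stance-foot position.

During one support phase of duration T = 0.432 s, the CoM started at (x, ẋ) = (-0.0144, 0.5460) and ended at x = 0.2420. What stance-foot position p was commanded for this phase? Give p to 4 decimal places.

p = 0.0432

ωT = 3.4215·0.432 = 1.478088; cosh(ωT) = 2.306314, sinh(ωT) = 2.078241
x(T) = p + (x₀−p)·cosh(ωT) + (ẋ₀/ω)·sinh(ωT) ⇒ p·(1 − cosh) = x(T) − x₀·cosh − (ẋ₀/ω)·sinh
numerator   = 0.2420 − (-0.0144)·2.306314 − (0.5460/3.4215)·2.078241 = -0.056433
denominator = 1 − 2.306314 = -1.306314
p = -0.056433 / -1.306314 = 0.0432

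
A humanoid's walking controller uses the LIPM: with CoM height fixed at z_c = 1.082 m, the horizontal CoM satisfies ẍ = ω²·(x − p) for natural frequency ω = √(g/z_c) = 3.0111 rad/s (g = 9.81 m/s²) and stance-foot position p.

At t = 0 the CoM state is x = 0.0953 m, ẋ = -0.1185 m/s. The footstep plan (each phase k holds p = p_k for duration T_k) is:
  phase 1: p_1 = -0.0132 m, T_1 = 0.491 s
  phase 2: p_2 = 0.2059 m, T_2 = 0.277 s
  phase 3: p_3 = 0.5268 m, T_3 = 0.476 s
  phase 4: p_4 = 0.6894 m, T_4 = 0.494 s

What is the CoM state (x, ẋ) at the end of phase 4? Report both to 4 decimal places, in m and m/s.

x = -0.8784, ẋ = -4.5450

phase 1: p=-0.0132, T=0.491, ωT=1.478450, cosh=2.307067, sinh=2.079076; start (x,ẋ)=(0.095300, -0.118500) → end (x,ẋ)=(0.155296, 0.405856)
phase 2: p=0.2059, T=0.277, ωT=0.834075, cosh=1.368479, sinh=0.934203; start (x,ẋ)=(0.155296, 0.405856) → end (x,ẋ)=(0.262567, 0.413057)
phase 3: p=0.5268, T=0.476, ωT=1.433284, cosh=2.215484, sinh=1.976959; start (x,ẋ)=(0.262567, 0.413057) → end (x,ẋ)=(0.212593, -0.657808)
phase 4: p=0.6894, T=0.494, ωT=1.487483, cosh=2.325942, sinh=2.100001; start (x,ẋ)=(0.212593, -0.657808) → end (x,ẋ)=(-0.878395, -4.545027)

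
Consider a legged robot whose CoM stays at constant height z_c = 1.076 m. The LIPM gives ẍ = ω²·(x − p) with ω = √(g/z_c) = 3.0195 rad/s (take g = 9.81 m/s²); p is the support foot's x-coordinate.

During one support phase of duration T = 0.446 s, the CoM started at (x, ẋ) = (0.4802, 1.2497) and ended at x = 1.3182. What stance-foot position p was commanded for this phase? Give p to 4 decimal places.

ωT = 3.0195·0.446 = 1.346697; cosh(ωT) = 2.052402, sinh(ωT) = 1.792304
x(T) = p + (x₀−p)·cosh(ωT) + (ẋ₀/ω)·sinh(ωT) ⇒ p·(1 − cosh) = x(T) − x₀·cosh − (ẋ₀/ω)·sinh
numerator   = 1.3182 − (0.4802)·2.052402 − (1.2497/3.0195)·1.792304 = -0.409156
denominator = 1 − 2.052402 = -1.052402
p = -0.409156 / -1.052402 = 0.3888

p = 0.3888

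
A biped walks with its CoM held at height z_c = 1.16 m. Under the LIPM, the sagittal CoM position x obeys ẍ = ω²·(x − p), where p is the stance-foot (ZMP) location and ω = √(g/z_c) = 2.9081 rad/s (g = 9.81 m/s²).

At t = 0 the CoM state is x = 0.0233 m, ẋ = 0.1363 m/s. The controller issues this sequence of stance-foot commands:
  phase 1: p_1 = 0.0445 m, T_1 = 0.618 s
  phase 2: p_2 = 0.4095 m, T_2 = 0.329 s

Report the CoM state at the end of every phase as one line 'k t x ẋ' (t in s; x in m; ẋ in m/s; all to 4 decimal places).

1 0.6180 0.1163 0.2416
2 0.9470 0.0637 -0.5853

phase 1: p=0.0445, T=0.618, ωT=1.797206, cosh=3.099264, sinh=2.933503; start (x,ẋ)=(0.023300, 0.136300) → end (x,ẋ)=(0.116286, 0.241574)
phase 2: p=0.4095, T=0.329, ωT=0.956765, cosh=1.493697, sinh=1.109564; start (x,ẋ)=(0.116286, 0.241574) → end (x,ẋ)=(0.063698, -0.585281)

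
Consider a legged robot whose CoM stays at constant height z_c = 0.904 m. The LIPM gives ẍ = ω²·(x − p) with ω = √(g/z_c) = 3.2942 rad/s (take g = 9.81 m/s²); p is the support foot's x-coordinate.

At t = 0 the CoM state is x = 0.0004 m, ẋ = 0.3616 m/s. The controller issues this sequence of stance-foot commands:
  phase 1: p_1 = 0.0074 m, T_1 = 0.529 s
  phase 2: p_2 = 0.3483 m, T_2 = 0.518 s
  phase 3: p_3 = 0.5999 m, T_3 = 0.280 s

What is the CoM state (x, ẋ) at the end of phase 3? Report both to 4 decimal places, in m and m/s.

x = 1.9259, ẋ = 4.7834

phase 1: p=0.0074, T=0.529, ωT=1.742632, cosh=2.943708, sinh=2.768649; start (x,ẋ)=(0.000400, 0.361600) → end (x,ẋ)=(0.290705, 1.000602)
phase 2: p=0.3483, T=0.518, ωT=1.706396, cosh=2.845294, sinh=2.663775; start (x,ẋ)=(0.290705, 1.000602) → end (x,ẋ)=(0.993538, 2.341609)
phase 3: p=0.5999, T=0.280, ωT=0.922376, cosh=1.456416, sinh=1.058843; start (x,ẋ)=(0.993538, 2.341609) → end (x,ẋ)=(1.925855, 4.783382)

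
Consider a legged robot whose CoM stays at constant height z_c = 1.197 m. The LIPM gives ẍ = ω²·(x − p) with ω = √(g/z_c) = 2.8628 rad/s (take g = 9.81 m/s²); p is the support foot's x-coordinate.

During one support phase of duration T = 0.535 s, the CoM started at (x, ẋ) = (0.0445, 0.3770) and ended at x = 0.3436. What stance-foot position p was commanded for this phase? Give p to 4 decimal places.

ωT = 2.8628·0.535 = 1.531598; cosh(ωT) = 2.420876, sinh(ωT) = 2.204686
x(T) = p + (x₀−p)·cosh(ωT) + (ẋ₀/ω)·sinh(ωT) ⇒ p·(1 − cosh) = x(T) − x₀·cosh − (ẋ₀/ω)·sinh
numerator   = 0.3436 − (0.0445)·2.420876 − (0.3770/2.8628)·2.204686 = -0.054462
denominator = 1 − 2.420876 = -1.420876
p = -0.054462 / -1.420876 = 0.0383

p = 0.0383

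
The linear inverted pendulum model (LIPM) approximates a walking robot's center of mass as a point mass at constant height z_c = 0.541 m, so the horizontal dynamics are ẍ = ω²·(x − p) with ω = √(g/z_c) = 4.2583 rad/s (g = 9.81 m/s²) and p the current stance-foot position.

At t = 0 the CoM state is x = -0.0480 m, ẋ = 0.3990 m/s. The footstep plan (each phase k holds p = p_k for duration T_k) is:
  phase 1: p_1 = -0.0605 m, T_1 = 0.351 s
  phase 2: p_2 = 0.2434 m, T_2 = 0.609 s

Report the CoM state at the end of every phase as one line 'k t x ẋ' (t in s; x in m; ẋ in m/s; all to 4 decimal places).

1 0.3510 0.1671 1.0468
2 0.9600 1.3649 4.8783

phase 1: p=-0.0605, T=0.351, ωT=1.494663, cosh=2.341080, sinh=2.116756; start (x,ẋ)=(-0.048000, 0.399000) → end (x,ẋ)=(0.167102, 1.046763)
phase 2: p=0.2434, T=0.609, ωT=2.593305, cosh=6.724334, sinh=6.649561; start (x,ẋ)=(0.167102, 1.046763) → end (x,ẋ)=(1.364924, 4.878348)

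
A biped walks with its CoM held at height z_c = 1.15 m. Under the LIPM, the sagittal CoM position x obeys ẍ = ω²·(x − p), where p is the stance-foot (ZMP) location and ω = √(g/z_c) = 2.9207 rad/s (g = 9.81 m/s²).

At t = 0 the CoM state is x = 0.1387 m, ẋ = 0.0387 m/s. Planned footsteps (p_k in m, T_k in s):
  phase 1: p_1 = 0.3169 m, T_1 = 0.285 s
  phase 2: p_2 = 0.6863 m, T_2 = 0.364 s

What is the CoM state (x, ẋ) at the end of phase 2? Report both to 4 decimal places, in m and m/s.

phase 1: p=0.3169, T=0.285, ωT=0.832399, cosh=1.366916, sinh=0.931912; start (x,ẋ)=(0.138700, 0.038700) → end (x,ẋ)=(0.085664, -0.432131)
phase 2: p=0.6863, T=0.364, ωT=1.063135, cosh=1.620402, sinh=1.275031; start (x,ẋ)=(0.085664, -0.432131) → end (x,ẋ)=(-0.475620, -2.936986)

x = -0.4756, ẋ = -2.9370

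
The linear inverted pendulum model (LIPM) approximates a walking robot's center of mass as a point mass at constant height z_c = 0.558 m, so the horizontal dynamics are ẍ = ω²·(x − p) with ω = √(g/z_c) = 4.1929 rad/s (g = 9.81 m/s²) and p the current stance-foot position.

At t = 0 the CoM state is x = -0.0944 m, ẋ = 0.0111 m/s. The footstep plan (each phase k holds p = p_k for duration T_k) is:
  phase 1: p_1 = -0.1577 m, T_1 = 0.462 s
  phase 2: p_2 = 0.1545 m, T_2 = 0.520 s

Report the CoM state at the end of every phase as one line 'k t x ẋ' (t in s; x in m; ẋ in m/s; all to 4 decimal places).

phase 1: p=-0.1577, T=0.462, ωT=1.937120, cosh=3.541428, sinh=3.397309; start (x,ẋ)=(-0.094400, 0.011100) → end (x,ẋ)=(0.075466, 0.940992)
phase 2: p=0.1545, T=0.520, ωT=2.180308, cosh=4.481019, sinh=4.368012; start (x,ẋ)=(0.075466, 0.940992) → end (x,ẋ)=(0.780639, 2.769126)

1 0.4620 0.0755 0.9410
2 0.9820 0.7806 2.7691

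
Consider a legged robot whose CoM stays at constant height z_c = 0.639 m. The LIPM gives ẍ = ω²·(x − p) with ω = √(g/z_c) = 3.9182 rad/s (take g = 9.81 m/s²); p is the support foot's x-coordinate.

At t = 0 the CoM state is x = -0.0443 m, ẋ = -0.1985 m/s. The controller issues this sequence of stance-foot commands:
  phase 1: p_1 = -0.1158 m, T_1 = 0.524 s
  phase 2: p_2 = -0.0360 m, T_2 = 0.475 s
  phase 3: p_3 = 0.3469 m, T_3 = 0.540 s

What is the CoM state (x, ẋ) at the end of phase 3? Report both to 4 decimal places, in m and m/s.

x = 0.9380, ẋ = 2.5016

phase 1: p=-0.1158, T=0.524, ωT=2.053137, cosh=3.960319, sinh=3.831987; start (x,ẋ)=(-0.044300, -0.198500) → end (x,ẋ)=(-0.026770, 0.287413)
phase 2: p=-0.0360, T=0.475, ωT=1.861145, cosh=3.293295, sinh=3.137801; start (x,ẋ)=(-0.026770, 0.287413) → end (x,ẋ)=(0.224567, 1.060019)
phase 3: p=0.3469, T=0.540, ωT=2.115828, cosh=4.208493, sinh=4.087959; start (x,ẋ)=(0.224567, 1.060019) → end (x,ẋ)=(0.938006, 2.501614)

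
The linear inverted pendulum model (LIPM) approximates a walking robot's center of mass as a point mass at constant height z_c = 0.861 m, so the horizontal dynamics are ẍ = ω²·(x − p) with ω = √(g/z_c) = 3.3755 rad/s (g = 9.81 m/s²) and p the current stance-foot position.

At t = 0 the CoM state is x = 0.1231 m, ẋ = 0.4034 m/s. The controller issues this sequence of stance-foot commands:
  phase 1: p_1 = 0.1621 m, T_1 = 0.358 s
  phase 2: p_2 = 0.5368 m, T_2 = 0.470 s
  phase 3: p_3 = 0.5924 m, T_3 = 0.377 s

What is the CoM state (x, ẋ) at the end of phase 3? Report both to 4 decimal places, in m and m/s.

x = -0.4438, ẋ = -3.3635

phase 1: p=0.1621, T=0.358, ωT=1.208429, cosh=1.823443, sinh=1.524777; start (x,ẋ)=(0.123100, 0.403400) → end (x,ẋ)=(0.273209, 0.534848)
phase 2: p=0.5368, T=0.470, ωT=1.586485, cosh=2.545593, sinh=2.340949; start (x,ẋ)=(0.273209, 0.534848) → end (x,ẋ)=(0.236729, -0.721355)
phase 3: p=0.5924, T=0.377, ωT=1.272563, cosh=1.925053, sinh=1.644940; start (x,ẋ)=(0.236729, -0.721355) → end (x,ẋ)=(-0.443815, -3.363510)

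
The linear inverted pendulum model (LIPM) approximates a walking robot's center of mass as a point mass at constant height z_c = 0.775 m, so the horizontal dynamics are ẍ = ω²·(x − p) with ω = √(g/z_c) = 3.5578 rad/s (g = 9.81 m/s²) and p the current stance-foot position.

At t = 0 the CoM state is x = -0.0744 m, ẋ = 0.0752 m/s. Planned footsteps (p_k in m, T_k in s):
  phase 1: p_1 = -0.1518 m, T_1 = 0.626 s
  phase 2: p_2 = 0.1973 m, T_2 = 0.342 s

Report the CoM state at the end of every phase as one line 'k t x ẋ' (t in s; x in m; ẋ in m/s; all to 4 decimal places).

phase 1: p=-0.1518, T=0.626, ωT=2.227183, cosh=4.690768, sinh=4.582936; start (x,ẋ)=(-0.074400, 0.075200) → end (x,ẋ)=(0.308133, 1.614766)
phase 2: p=0.1973, T=0.342, ωT=1.216768, cosh=1.836221, sinh=1.540035; start (x,ẋ)=(0.308133, 1.614766) → end (x,ẋ)=(1.099785, 3.572339)

1 0.6260 0.3081 1.6148
2 0.9680 1.0998 3.5723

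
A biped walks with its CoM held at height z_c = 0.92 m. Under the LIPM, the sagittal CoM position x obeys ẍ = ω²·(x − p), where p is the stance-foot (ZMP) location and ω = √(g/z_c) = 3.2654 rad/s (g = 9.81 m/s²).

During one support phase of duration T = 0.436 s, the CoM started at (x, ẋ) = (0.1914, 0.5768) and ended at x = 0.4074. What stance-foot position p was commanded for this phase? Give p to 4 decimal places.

p = 0.2996

ωT = 3.2654·0.436 = 1.423714; cosh(ωT) = 2.196667, sinh(ωT) = 1.955849
x(T) = p + (x₀−p)·cosh(ωT) + (ẋ₀/ω)·sinh(ωT) ⇒ p·(1 − cosh) = x(T) − x₀·cosh − (ẋ₀/ω)·sinh
numerator   = 0.4074 − (0.1914)·2.196667 − (0.5768/3.2654)·1.955849 = -0.358523
denominator = 1 − 2.196667 = -1.196667
p = -0.358523 / -1.196667 = 0.2996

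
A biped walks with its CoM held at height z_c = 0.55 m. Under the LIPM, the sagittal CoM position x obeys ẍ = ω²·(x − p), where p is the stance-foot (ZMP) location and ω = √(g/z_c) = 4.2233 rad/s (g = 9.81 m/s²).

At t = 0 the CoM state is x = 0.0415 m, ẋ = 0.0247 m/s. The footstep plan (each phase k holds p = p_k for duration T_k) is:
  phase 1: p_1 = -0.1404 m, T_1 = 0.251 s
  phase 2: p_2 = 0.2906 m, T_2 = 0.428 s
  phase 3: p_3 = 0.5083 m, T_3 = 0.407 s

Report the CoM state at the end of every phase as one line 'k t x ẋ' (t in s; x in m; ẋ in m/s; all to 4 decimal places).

phase 1: p=-0.1404, T=0.251, ωT=1.060048, cosh=1.616475, sinh=1.270036; start (x,ẋ)=(0.041500, 0.024700) → end (x,ẋ)=(0.161065, 1.015592)
phase 2: p=0.2906, T=0.428, ωT=1.807572, cosh=3.129842, sinh=2.965790; start (x,ẋ)=(0.161065, 1.015592) → end (x,ẋ)=(0.598368, 1.556155)
phase 3: p=0.5083, T=0.407, ωT=1.718883, cosh=2.878780, sinh=2.699514; start (x,ẋ)=(0.598368, 1.556155) → end (x,ẋ)=(1.762274, 5.506685)

1 0.2510 0.1611 1.0156
2 0.6790 0.5984 1.5562
3 1.0860 1.7623 5.5067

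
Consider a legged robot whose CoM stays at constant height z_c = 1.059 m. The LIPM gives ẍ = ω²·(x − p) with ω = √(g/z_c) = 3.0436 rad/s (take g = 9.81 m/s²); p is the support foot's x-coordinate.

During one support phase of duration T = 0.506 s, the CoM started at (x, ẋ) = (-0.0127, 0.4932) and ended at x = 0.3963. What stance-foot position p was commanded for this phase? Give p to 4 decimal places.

p = -0.0463

ωT = 3.0436·0.506 = 1.540062; cosh(ωT) = 2.439623, sinh(ωT) = 2.225255
x(T) = p + (x₀−p)·cosh(ωT) + (ẋ₀/ω)·sinh(ωT) ⇒ p·(1 − cosh) = x(T) − x₀·cosh − (ẋ₀/ω)·sinh
numerator   = 0.3963 − (-0.0127)·2.439623 − (0.4932/3.0436)·2.225255 = 0.066692
denominator = 1 − 2.439623 = -1.439623
p = 0.066692 / -1.439623 = -0.0463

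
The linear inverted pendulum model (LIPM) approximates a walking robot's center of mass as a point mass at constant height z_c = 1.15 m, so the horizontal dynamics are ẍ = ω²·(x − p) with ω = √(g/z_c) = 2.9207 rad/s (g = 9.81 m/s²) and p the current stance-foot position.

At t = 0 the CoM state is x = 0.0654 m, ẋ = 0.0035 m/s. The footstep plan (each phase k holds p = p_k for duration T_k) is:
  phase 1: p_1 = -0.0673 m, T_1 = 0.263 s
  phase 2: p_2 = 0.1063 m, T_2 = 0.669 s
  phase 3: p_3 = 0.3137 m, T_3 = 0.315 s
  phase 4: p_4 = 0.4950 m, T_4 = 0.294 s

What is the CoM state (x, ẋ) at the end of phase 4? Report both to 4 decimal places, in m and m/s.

x = 2.0137, ẋ = 4.7702

phase 1: p=-0.0673, T=0.263, ωT=0.768144, cosh=1.309817, sinh=0.845944; start (x,ẋ)=(0.065400, 0.003500) → end (x,ẋ)=(0.107527, 0.332453)
phase 2: p=0.1063, T=0.669, ωT=1.953948, cosh=3.599104, sinh=3.457390; start (x,ẋ)=(0.107527, 0.332453) → end (x,ẋ)=(0.504257, 1.208917)
phase 3: p=0.3137, T=0.315, ωT=0.920021, cosh=1.453926, sinh=1.055415; start (x,ẋ)=(0.504257, 1.208917) → end (x,ẋ)=(1.027606, 2.345077)
phase 4: p=0.4950, T=0.294, ωT=0.858686, cosh=1.391888, sinh=0.968169; start (x,ẋ)=(1.027606, 2.345077) → end (x,ẋ)=(2.013687, 4.770152)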